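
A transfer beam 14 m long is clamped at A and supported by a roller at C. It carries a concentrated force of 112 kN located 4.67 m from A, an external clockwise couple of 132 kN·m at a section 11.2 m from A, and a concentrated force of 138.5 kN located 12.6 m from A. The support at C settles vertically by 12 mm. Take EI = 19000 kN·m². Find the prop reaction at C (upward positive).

R_C = 147.7 kN

Release the roller at C. Primary structure: cantilever fixed at A.
Free-end deflection of the primary structure under the applied loading (downward +):
  point load 112 at a = 4.67: Pa²(3L − a)/(6EI) = 15197/EI
  clockwise couple 132 at a = 11.2: M₀a(2L − a)/(2EI) = 12419/EI
  point load 138.5 at a = 12.6: Pa²(3L − a)/(6EI) = 107742/EI
  δ_0 = 135358/EI
Tip deflection under a unit load at C: L³/(3EI) = 914.7/EI.
With EI = 19000 kN·m²: δ_0 = 7.1241 m and δ_{CC} = 0.04814 m/kN.
Compatibility — the beam at C must follow the support down by 0.012 m: δ_0 − R_C·δ_{CC} = 0.012, so R_C = (7.1241 − 0.012)/0.04814 = 147.7 kN.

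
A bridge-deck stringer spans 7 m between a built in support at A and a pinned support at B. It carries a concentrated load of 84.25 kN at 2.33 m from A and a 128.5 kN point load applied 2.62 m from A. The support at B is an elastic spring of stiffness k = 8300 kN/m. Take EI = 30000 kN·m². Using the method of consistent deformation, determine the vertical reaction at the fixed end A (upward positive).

R_A = 177.8 kN

Release the roller at B. Primary structure: cantilever fixed at A.
Downward deflection at the released point B due to the loads:
  point load 84.25 at a = 2.33: Pa²(3L − a)/(6EI) = 1423/EI
  point load 128.5 at a = 2.62: Pa²(3L − a)/(6EI) = 2702/EI
  δ_0 = 4125/EI
Flexibility coefficient — unit upward force at B: δ_{BB} = L³/(3EI) = 114.3/EI.
With EI = 30000 kN·m²: δ_0 = 0.13751 m and δ_{BB} = 0.003811 m/kN.
Compatibility — the spring shortens by R_B/k under the reaction it provides: δ_0 − R_B·δ_{BB} = R_B/k. With 1/k = 0.00012 m/kN, R_B = δ_0 / (δ_{BB} + 1/k) = 0.13751 / (0.003811 + 0.00012) = 34.98 kN.
Vertical equilibrium: R_A = ΣP − R_B = 212.8 − 34.98 = 177.8 kN.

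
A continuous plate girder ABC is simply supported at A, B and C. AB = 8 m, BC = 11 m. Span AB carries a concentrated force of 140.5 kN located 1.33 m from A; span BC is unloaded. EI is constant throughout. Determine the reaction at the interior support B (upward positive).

Insert a hinge at B; M_B is the redundant, and each span becomes simply supported.
Rotations at B on the released spans (each span's end-slope, ×1/EI):
  span AB: point load 140.5 at a = 1.33: Pab(L + a)/(6LEI) = 242.3/EI
  relative rotation θ_0 = (242.3 + 0)/EI = 242.3/EI
A unit hogging moment at B produces rotation L₁/(3EI) + L₂/(3EI) = 6.333/EI.
Slope continuity at B: θ_0 = M_B·6.333/EI, so M_B = 242.3/6.333 = 38.25 kN·m (hogging).
Span AB, ΣM about A with M_B applied at B: R_B^{AB}·8 = 186.9 + 38.25, so R_B^{AB} = 28.14 kN and R_A = 140.5 − 28.14 = 112.4 kN.
Span BC, ΣM about C: R_B^{BC}·11 = 0 + 38.25, so R_B^{BC} = 3.478 kN and R_C = 0 − 3.478 = -3.478 kN.
R_B = 28.14 + 3.478 = 31.62 kN.

R_B = 31.62 kN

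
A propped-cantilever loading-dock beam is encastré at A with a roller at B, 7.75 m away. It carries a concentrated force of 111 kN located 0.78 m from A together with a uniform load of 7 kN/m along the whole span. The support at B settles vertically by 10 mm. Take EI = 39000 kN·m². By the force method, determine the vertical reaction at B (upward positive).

R_B = 19.46 kN

Choose R_B as the redundant. The primary structure is the cantilever fixed at A.
Primary-structure tip deflection at B by superposition:
  point load 111 at a = 0.78: Pa²(3L − a)/(6EI) = 252.9/EI
  UDL 7: wL⁴/(8EI) = 3157/EI
  δ_0 = 3409/EI
Tip deflection under a unit load at B: L³/(3EI) = 155.2/EI.
With EI = 39000 kN·m²: δ_0 = 0.087422 m and δ_{BB} = 0.003978 m/kN.
Compatibility — the beam at B must follow the support down by 0.01 m: δ_0 − R_B·δ_{BB} = 0.01, so R_B = (0.087422 − 0.01)/0.003978 = 19.46 kN.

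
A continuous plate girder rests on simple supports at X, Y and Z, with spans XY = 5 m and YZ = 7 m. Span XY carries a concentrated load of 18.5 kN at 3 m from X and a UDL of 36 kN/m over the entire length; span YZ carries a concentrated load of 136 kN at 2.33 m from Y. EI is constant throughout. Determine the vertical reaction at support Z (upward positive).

Take M_Y as the redundant. Released structure: two simple spans XY and YZ with a hinge at Y.
Rotations at Y on the released spans (each span's end-slope, ×1/EI):
  span XY: point load 18.5 at a = 3: Pab(L + a)/(6LEI) = 29.6/EI
  span XY: UDL 36: wL³/(24EI) = 187.5/EI
  span YZ: point load 136 at a = 2.33: Pab(L + b)/(6LEI) = 411.2/EI
  relative rotation θ_0 = (217.1 + 411.2)/EI = 628.3/EI
A unit hogging moment at Y produces rotation L₁/(3EI) + L₂/(3EI) = 4/EI.
Compatibility: M_Y·(L₁+L₂)/(3EI) = θ_0, giving M_Y = 157.1 kN·m (hogging).
Span YZ, ΣM about Z: R_Y^{YZ}·7 = 635.1 + 157.1, so R_Y^{YZ} = 113.2 kN and R_Z = 136 − 113.2 = 22.83 kN.

R_Z = 22.83 kN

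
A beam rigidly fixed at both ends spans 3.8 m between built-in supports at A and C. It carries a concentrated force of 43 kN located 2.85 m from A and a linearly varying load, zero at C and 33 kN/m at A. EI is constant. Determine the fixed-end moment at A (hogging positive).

Release both end moments; the primary structure is a simply-supported span AC with redundants M_A and M_C.
End rotations of the released simple span under the applied load (×1/EI):
  at A: point load 43 at a = 2.85: Pab(L + b)/(6LEI) = 24.25/EI
  at C: point load 43 at a = 2.85: Pab(L + a)/(6LEI) = 33.96/EI
  at A: triangular load, peak 33: w₀L³/(45EI) = 40.24/EI
  at C: triangular load, peak 33: 7w₀L³/(360EI) = 35.21/EI
  θ_A0 = 64.49/EI,  θ_C0 = 69.17/EI
Flexibility coefficients: a unit moment at one end gives L/(3EI) there and L/(6EI) at the far end, so f₁₁ = f₂₂ = 1.267/EI and f₁₂ = f₂₁ = 0.6333/EI.
Compatibility — zero rotation at each built-in end:
  1.267 M_A + 0.6333 M_C = 64.49
  0.6333 M_A + 1.267 M_C = 69.17
Solving the pair gives M_A = 31.49 kN·m and M_C = 38.86 kN·m (hogging).

M_A = 31.49 kN·m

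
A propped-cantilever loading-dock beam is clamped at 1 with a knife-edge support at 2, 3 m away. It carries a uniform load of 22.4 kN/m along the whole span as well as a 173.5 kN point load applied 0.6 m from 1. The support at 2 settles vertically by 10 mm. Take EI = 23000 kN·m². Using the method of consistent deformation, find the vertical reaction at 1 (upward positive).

R_1 = 231.3 kN

Remove the prop at 2; the released (primary) structure is a cantilever built in at 1.
Deflection at 2 on the released cantilever, summing each load's contribution:
  UDL 22.4: wL⁴/(8EI) = 226.8/EI
  point load 173.5 at a = 0.6: Pa²(3L − a)/(6EI) = 87.44/EI
  δ_0 = 314.2/EI
Tip deflection under a unit load at 2: L³/(3EI) = 9/EI.
With EI = 23000 kN·m²: δ_0 = 0.013663 m and δ_{22} = 0.000391 m/kN.
Compatibility — the beam at 2 must follow the support down by 0.01 m: δ_0 − R_2·δ_{22} = 0.01, so R_2 = (0.013663 − 0.01)/0.000391 = 9.36 kN.
Vertical equilibrium: R_1 = ΣP − R_2 = 240.7 − 9.36 = 231.3 kN.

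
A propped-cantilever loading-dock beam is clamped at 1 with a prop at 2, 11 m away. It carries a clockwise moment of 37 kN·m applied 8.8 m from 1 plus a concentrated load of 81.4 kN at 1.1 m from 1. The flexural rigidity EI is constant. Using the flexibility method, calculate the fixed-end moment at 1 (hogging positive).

M_1 = 60.28 kN·m

Release the roller at 2. Primary structure: cantilever fixed at 1.
Deflection at 2 on the released cantilever, summing each load's contribution:
  clockwise couple 37 at a = 8.8: M₀a(2L − a)/(2EI) = 2149/EI
  point load 81.4 at a = 1.1: Pa²(3L − a)/(6EI) = 523.7/EI
  δ_0 = 2673/EI
Tip deflection under a unit load at 2: L³/(3EI) = 443.7/EI.
Compatibility at 2: δ_0 − R_2·δ_{22} = 0, so R_2 = 2673/443.7 = 6.024 kN.
Moment equilibrium about 1: M_1 = Σ(load moments about 1) − R_2·L = 126.5 − 6.024×11 = 60.28 kN·m.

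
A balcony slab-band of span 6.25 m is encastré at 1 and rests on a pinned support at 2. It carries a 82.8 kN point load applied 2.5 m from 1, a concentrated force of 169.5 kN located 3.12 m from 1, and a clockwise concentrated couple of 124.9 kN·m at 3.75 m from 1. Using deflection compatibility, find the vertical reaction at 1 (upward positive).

R_1 = 157.1 kN

Take the reaction at 2 as the redundant and release it; the primary structure is a cantilever fixed at 1.
Downward deflection at the released point 2 due to the loads:
  point load 82.8 at a = 2.5: Pa²(3L − a)/(6EI) = 1402/EI
  point load 169.5 at a = 3.12: Pa²(3L − a)/(6EI) = 4298/EI
  clockwise couple 124.9 at a = 3.75: M₀a(2L − a)/(2EI) = 2049/EI
  δ_0 = 7749/EI
Flexibility coefficient — unit upward force at 2: δ_{22} = L³/(3EI) = 81.38/EI.
Compatibility at 2: δ_0 − R_2·δ_{22} = 0, so R_2 = 7749/81.38 = 95.22 kN.
Vertical equilibrium: R_1 = ΣP − R_2 = 252.3 − 95.22 = 157.1 kN.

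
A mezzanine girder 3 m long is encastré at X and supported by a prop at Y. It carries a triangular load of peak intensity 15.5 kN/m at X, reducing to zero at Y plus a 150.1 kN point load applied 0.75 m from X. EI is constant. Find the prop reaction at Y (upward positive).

R_Y = 17.55 kN

Take the reaction at Y as the redundant and release it; the primary structure is a cantilever fixed at X.
Free-end deflection of the primary structure under the applied loading (downward +):
  triangular load, peak 15.5 at the fixed end: w₀L⁴/(30EI) = 41.85/EI
  point load 150.1 at a = 0.75: Pa²(3L − a)/(6EI) = 116.1/EI
  δ_0 = 157.9/EI
Tip deflection under a unit load at Y: L³/(3EI) = 9/EI.
Compatibility at Y: δ_0 − R_Y·δ_{YY} = 0, so R_Y = 157.9/9 = 17.55 kN.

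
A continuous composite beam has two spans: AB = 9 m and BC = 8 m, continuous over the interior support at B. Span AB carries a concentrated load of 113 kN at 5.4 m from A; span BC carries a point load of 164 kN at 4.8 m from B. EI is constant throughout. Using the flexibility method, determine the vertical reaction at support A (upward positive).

Insert a hinge at B; M_B is the redundant, and each span becomes simply supported.
End slopes at the hinge B, treating each span as simply supported:
  span AB: point load 113 at a = 5.4: Pab(L + a)/(6LEI) = 585.8/EI
  span BC: point load 164 at a = 4.8: Pab(L + b)/(6LEI) = 587.8/EI
  relative rotation θ_0 = (585.8 + 587.8)/EI = 1174/EI
A unit hogging moment at B produces rotation L₁/(3EI) + L₂/(3EI) = 5.667/EI.
Slope continuity at B: θ_0 = M_B·5.667/EI, so M_B = 1174/5.667 = 207.1 kN·m (hogging).
Span AB, ΣM about A with M_B applied at B: R_B^{AB}·9 = 610.2 + 207.1, so R_B^{AB} = 90.81 kN and R_A = 113 − 90.81 = 22.19 kN.

R_A = 22.19 kN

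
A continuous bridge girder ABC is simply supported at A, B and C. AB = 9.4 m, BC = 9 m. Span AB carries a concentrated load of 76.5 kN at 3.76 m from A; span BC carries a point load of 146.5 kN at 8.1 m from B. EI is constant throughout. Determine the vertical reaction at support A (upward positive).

Take M_B as the redundant. Released structure: two simple spans AB and BC with a hinge at B.
Discontinuity in slope at B on the released structure — sum the simple-span end rotations:
  span AB: point load 76.5 at a = 3.76: Pab(L + a)/(6LEI) = 378.5/EI
  span BC: point load 146.5 at a = 8.1: Pab(L + b)/(6LEI) = 195.8/EI
  relative rotation θ_0 = (378.5 + 195.8)/EI = 574.3/EI
A unit hogging moment at B produces rotation L₁/(3EI) + L₂/(3EI) = 6.133/EI.
Compatibility: M_B·(L₁+L₂)/(3EI) = θ_0, giving M_B = 93.64 kN·m (hogging).
Span AB, ΣM about A with M_B applied at B: R_B^{AB}·9.4 = 287.6 + 93.64, so R_B^{AB} = 40.56 kN and R_A = 76.5 − 40.56 = 35.94 kN.

R_A = 35.94 kN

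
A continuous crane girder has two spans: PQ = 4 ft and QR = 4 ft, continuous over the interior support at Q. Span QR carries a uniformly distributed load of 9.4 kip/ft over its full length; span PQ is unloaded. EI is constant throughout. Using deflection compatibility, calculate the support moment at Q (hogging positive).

M_Q = 9.4 kip·ft

Release continuity at Q by inserting a hinge; the redundant is the internal moment M_Q. The primary structure is two simply-supported spans PQ and QR.
Rotations at Q on the released spans (each span's end-slope, ×1/EI):
  span QR: UDL 9.4: wL³/(24EI) = 25.07/EI
  relative rotation θ_0 = (0 + 25.07)/EI = 25.07/EI
A unit hogging moment at Q produces rotation L₁/(3EI) + L₂/(3EI) = 2.667/EI.
Compatibility: M_Q·(L₁+L₂)/(3EI) = θ_0, giving M_Q = 9.4 kip·ft (hogging).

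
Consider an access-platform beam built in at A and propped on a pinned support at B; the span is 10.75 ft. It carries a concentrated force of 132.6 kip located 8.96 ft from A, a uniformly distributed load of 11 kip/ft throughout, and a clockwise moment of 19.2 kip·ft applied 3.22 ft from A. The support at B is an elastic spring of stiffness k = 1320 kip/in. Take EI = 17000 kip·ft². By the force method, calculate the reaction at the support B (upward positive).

Take the reaction at B as the redundant and release it; the primary structure is a cantilever fixed at A.
Deflection at B on the released cantilever, summing each load's contribution:
  point load 132.6 at a = 8.96: Pa²(3L − a)/(6EI) = 41322/EI
  UDL 11: wL⁴/(8EI) = 18363/EI
  clockwise couple 19.2 at a = 3.22: M₀a(2L − a)/(2EI) = 565.1/EI
  δ_0 = 60249/EI
Flexibility coefficient — unit upward force at B: δ_{BB} = L³/(3EI) = 414.1/EI.
With EI = 17000 kip·ft²: δ_0 = 3.5441 ft and δ_{BB} = 0.024359 ft/kip.
Compatibility — the spring shortens by R_B/k under the reaction it provides: δ_0 − R_B·δ_{BB} = R_B/k. With 1/k = 1/(1320×12) ft/kip = 0.000063 ft/kip, R_B = δ_0 / (δ_{BB} + 1/k) = 3.5441 / (0.024359 + 0.000063) = 145.1 kip.

R_B = 145.1 kip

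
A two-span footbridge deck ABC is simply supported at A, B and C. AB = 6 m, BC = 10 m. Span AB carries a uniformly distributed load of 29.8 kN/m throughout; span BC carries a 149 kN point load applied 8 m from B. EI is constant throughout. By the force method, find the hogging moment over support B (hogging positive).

Insert a hinge at B; M_B is the redundant, and each span becomes simply supported.
Discontinuity in slope at B on the released structure — sum the simple-span end rotations:
  span AB: UDL 29.8: wL³/(24EI) = 268.2/EI
  span BC: point load 149 at a = 8: Pab(L + b)/(6LEI) = 476.8/EI
  relative rotation θ_0 = (268.2 + 476.8)/EI = 745/EI
A unit hogging moment at B produces rotation L₁/(3EI) + L₂/(3EI) = 5.333/EI.
Compatibility: M_B·(L₁+L₂)/(3EI) = θ_0, giving M_B = 139.7 kN·m (hogging).

M_B = 139.7 kN·m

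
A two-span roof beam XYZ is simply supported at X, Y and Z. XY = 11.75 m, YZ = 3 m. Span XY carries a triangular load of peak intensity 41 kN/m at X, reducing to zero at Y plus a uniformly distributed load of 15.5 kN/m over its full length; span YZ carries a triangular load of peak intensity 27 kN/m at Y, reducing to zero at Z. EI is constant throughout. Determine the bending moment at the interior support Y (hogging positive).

M_Y = 479.4 kN·m

Take M_Y as the redundant. Released structure: two simple spans XY and YZ with a hinge at Y.
End slopes at the hinge Y, treating each span as simply supported:
  span XY: triangular load, peak 41: 7w₀L³/(360EI) = 1293/EI
  span XY: UDL 15.5: wL³/(24EI) = 1048/EI
  span YZ: triangular load, peak 27: w₀L³/(45EI) = 16.2/EI
  relative rotation θ_0 = (2341 + 16.2)/EI = 2357/EI
A unit hogging moment at Y produces rotation L₁/(3EI) + L₂/(3EI) = 4.917/EI.
Slope continuity at Y: θ_0 = M_Y·4.917/EI, so M_Y = 2357/4.917 = 479.4 kN·m (hogging).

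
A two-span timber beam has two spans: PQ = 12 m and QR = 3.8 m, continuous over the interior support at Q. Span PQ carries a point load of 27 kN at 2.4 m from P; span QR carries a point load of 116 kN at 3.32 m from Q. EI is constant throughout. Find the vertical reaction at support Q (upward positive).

R_Q = 30.52 kN

Take M_Q as the redundant. Released structure: two simple spans PQ and QR with a hinge at Q.
Rotations at Q on the released spans (each span's end-slope, ×1/EI):
  span PQ: point load 27 at a = 2.4: Pab(L + a)/(6LEI) = 124.4/EI
  span QR: point load 116 at a = 3.32: Pab(L + b)/(6LEI) = 34.7/EI
  relative rotation θ_0 = (124.4 + 34.7)/EI = 159.1/EI
A unit hogging moment at Q produces rotation L₁/(3EI) + L₂/(3EI) = 5.267/EI.
Compatibility: M_Q·(L₁+L₂)/(3EI) = θ_0, giving M_Q = 30.21 kN·m (hogging).
Span PQ, ΣM about P with M_Q applied at Q: R_Q^{PQ}·12 = 64.8 + 30.21, so R_Q^{PQ} = 7.918 kN and R_P = 27 − 7.918 = 19.08 kN.
Span QR, ΣM about R: R_Q^{QR}·3.8 = 55.68 + 30.21, so R_Q^{QR} = 22.6 kN and R_R = 116 − 22.6 = 93.4 kN.
R_Q = 7.918 + 22.6 = 30.52 kN.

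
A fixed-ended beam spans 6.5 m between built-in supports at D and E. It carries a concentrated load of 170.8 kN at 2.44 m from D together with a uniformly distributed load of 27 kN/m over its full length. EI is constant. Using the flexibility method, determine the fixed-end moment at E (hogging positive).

Take the two fixed-end moments M_D, M_E as redundants; the released structure is the simple span DE.
End rotations of the released simple span under the applied load (×1/EI):
  at D: point load 170.8 at a = 2.44: Pab(L + b)/(6LEI) = 458.1/EI
  at E: point load 170.8 at a = 2.44: Pab(L + a)/(6LEI) = 387.9/EI
  at D: UDL 27: wL³/(24EI) = 309/EI
  at E: UDL 27: wL³/(24EI) = 309/EI
  θ_D0 = 767.1/EI,  θ_E0 = 696.8/EI
Flexibility coefficients: a unit moment at one end gives L/(3EI) there and L/(6EI) at the far end, so f₁₁ = f₂₂ = 2.167/EI and f₁₂ = f₂₁ = 1.083/EI.
Compatibility — zero rotation at each built-in end:
  2.167 M_D + 1.083 M_E = 767.1
  1.083 M_D + 2.167 M_E = 696.8
Solving the pair gives M_D = 257.7 kN·m and M_E = 192.8 kN·m (hogging).

M_E = 192.8 kN·m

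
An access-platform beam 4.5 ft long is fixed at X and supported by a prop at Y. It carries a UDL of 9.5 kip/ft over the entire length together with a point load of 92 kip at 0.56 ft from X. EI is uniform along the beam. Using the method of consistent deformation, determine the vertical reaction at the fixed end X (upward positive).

Remove the prop at Y; the released (primary) structure is a cantilever built in at X.
Downward deflection at the released point Y due to the loads:
  UDL 9.5: wL⁴/(8EI) = 486.9/EI
  point load 92 at a = 0.56: Pa²(3L − a)/(6EI) = 62.22/EI
  δ_0 = 549.2/EI
Flexibility coefficient — unit upward force at Y: δ_{YY} = L³/(3EI) = 30.38/EI.
Compatibility at Y: δ_0 − R_Y·δ_{YY} = 0, so R_Y = 549.2/30.38 = 18.08 kip.
Vertical equilibrium: R_X = ΣP − R_Y = 134.8 − 18.08 = 116.7 kip.

R_X = 116.7 kip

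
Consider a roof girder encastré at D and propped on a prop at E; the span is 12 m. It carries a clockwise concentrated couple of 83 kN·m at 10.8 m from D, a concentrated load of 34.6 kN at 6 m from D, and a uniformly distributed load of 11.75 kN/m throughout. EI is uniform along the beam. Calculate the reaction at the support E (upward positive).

Take the reaction at E as the redundant and release it; the primary structure is a cantilever fixed at D.
Free-end deflection of the primary structure under the applied loading (downward +):
  clockwise couple 83 at a = 10.8: M₀a(2L − a)/(2EI) = 5916/EI
  point load 34.6 at a = 6: Pa²(3L − a)/(6EI) = 6228/EI
  UDL 11.75: wL⁴/(8EI) = 30456/EI
  δ_0 = 42600/EI
Flexibility coefficient — unit upward force at E: δ_{EE} = L³/(3EI) = 576/EI.
Compatibility at E: δ_0 − R_E·δ_{EE} = 0, so R_E = 42600/576 = 73.96 kN.

R_E = 73.96 kN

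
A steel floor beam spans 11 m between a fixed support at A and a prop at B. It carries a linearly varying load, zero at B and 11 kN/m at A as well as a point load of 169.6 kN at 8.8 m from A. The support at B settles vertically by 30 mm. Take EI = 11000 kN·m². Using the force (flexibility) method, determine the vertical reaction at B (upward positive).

Choose R_B as the redundant. The primary structure is the cantilever fixed at A.
Deflection at B on the released cantilever, summing each load's contribution:
  triangular load, peak 11 at the fixed end: w₀L⁴/(30EI) = 5368/EI
  point load 169.6 at a = 8.8: Pa²(3L − a)/(6EI) = 52973/EI
  δ_0 = 58341/EI
Flexibility coefficient — unit upward force at B: δ_{BB} = L³/(3EI) = 443.7/EI.
With EI = 11000 kN·m²: δ_0 = 5.3038 m and δ_{BB} = 0.040333 m/kN.
Compatibility — the beam at B must follow the support down by 0.03 m: δ_0 − R_B·δ_{BB} = 0.03, so R_B = (5.3038 − 0.03)/0.040333 = 130.8 kN.

R_B = 130.8 kN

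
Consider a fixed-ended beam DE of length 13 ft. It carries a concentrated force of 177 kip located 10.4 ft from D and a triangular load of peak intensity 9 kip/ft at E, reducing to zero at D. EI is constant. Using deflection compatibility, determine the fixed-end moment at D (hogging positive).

Release both end moments; the primary structure is a simply-supported span DE with redundants M_D and M_E.
End rotations of the released simple span under the applied load (×1/EI):
  at D: point load 177 at a = 10.4: Pab(L + b)/(6LEI) = 957.2/EI
  at E: point load 177 at a = 10.4: Pab(L + a)/(6LEI) = 1436/EI
  at D: triangular load, peak 9: 7w₀L³/(360EI) = 384.5/EI
  at E: triangular load, peak 9: w₀L³/(45EI) = 439.4/EI
  θ_D0 = 1342/EI,  θ_E0 = 1875/EI
Flexibility coefficients: a unit moment at one end gives L/(3EI) there and L/(6EI) at the far end, so f₁₁ = f₂₂ = 4.333/EI and f₁₂ = f₂₁ = 2.167/EI.
Compatibility — zero rotation at each built-in end:
  4.333 M_D + 2.167 M_E = 1342
  2.167 M_D + 4.333 M_E = 1875
Solving the pair gives M_D = 124.3 kip·ft and M_E = 370.6 kip·ft (hogging).

M_D = 124.3 kip·ft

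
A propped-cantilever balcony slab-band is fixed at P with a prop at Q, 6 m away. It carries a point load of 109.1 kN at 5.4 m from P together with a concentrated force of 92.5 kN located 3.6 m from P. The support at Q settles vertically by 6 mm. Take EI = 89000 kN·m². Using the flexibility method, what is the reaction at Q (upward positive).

Remove the prop at Q; the released (primary) structure is a cantilever built in at P.
Primary-structure tip deflection at Q by superposition:
  point load 109.1 at a = 5.4: Pa²(3L − a)/(6EI) = 6681/EI
  point load 92.5 at a = 3.6: Pa²(3L − a)/(6EI) = 2877/EI
  δ_0 = 9558/EI
Flexibility coefficient — unit upward force at Q: δ_{QQ} = L³/(3EI) = 72/EI.
With EI = 89000 kN·m²: δ_0 = 0.10739 m and δ_{QQ} = 0.000809 m/kN.
Compatibility — the beam at Q must follow the support down by 0.006 m: δ_0 − R_Q·δ_{QQ} = 0.006, so R_Q = (0.10739 − 0.006)/0.000809 = 125.3 kN.

R_Q = 125.3 kN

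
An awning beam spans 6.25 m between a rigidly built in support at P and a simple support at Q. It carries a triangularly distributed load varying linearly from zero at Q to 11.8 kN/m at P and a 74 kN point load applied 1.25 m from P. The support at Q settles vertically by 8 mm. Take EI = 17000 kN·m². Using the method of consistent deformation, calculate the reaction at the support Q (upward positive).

Remove the prop at Q; the released (primary) structure is a cantilever built in at P.
Free-end deflection of the primary structure under the applied loading (downward +):
  triangular load, peak 11.8 at the fixed end: w₀L⁴/(30EI) = 600.2/EI
  point load 74 at a = 1.25: Pa²(3L − a)/(6EI) = 337.2/EI
  δ_0 = 937.4/EI
Flexibility coefficient — unit upward force at Q: δ_{QQ} = L³/(3EI) = 81.38/EI.
With EI = 17000 kN·m²: δ_0 = 0.055142 m and δ_{QQ} = 0.004787 m/kN.
Compatibility — the beam at Q must follow the support down by 0.008 m: δ_0 − R_Q·δ_{QQ} = 0.008, so R_Q = (0.055142 − 0.008)/0.004787 = 9.848 kN.

R_Q = 9.848 kN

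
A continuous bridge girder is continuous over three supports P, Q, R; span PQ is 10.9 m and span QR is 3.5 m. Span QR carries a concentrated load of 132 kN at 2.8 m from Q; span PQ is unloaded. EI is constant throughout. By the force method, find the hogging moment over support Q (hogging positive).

Release continuity at Q by inserting a hinge; the redundant is the internal moment M_Q. The primary structure is two simply-supported spans PQ and QR.
Rotations at Q on the released spans (each span's end-slope, ×1/EI):
  span QR: point load 132 at a = 2.8: Pab(L + b)/(6LEI) = 51.74/EI
  relative rotation θ_0 = (0 + 51.74)/EI = 51.74/EI
A unit hogging moment at Q produces rotation L₁/(3EI) + L₂/(3EI) = 4.8/EI.
Compatibility: M_Q·(L₁+L₂)/(3EI) = θ_0, giving M_Q = 10.78 kN·m (hogging).

M_Q = 10.78 kN·m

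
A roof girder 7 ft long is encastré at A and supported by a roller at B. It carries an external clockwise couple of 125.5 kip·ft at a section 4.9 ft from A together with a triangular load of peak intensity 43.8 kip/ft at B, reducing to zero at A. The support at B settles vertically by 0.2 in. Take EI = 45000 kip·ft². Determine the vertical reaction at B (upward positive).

Remove the prop at B; the released (primary) structure is a cantilever built in at A.
Deflection at B on the released cantilever, summing each load's contribution:
  clockwise couple 125.5 at a = 4.9: M₀a(2L − a)/(2EI) = 2798/EI
  triangular load, peak 43.8 at the free end: 11w₀L⁴/(120EI) = 9640/EI
  δ_0 = 12438/EI
Tip deflection under a unit load at B: L³/(3EI) = 114.3/EI.
With EI = 45000 kip·ft²: δ_0 = 0.2764 ft and δ_{BB} = 0.002541 ft/kip.
Compatibility — the beam at B must follow the support down by 0.01667 ft: δ_0 − R_B·δ_{BB} = 0.01667, so R_B = (0.2764 − 0.01667)/0.002541 = 102.2 kip.

R_B = 102.2 kip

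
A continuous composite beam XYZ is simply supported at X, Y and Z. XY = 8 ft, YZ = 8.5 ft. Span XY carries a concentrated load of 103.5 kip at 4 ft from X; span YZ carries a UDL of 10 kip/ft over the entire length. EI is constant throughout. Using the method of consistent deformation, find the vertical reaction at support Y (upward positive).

Release continuity at Y by inserting a hinge; the redundant is the internal moment M_Y. The primary structure is two simply-supported spans XY and YZ.
Discontinuity in slope at Y on the released structure — sum the simple-span end rotations:
  span XY: point load 103.5 at a = 4: Pab(L + a)/(6LEI) = 414/EI
  span YZ: UDL 10: wL³/(24EI) = 255.9/EI
  relative rotation θ_0 = (414 + 255.9)/EI = 669.9/EI
A unit hogging moment at Y produces rotation L₁/(3EI) + L₂/(3EI) = 5.5/EI.
Slope continuity at Y: θ_0 = M_Y·5.5/EI, so M_Y = 669.9/5.5 = 121.8 kip·ft (hogging).
Span XY, ΣM about X with M_Y applied at Y: R_Y^{XY}·8 = 414 + 121.8, so R_Y^{XY} = 66.97 kip and R_X = 103.5 − 66.97 = 36.53 kip.
Span YZ, ΣM about Z: R_Y^{YZ}·8.5 = 361.2 + 121.8, so R_Y^{YZ} = 56.83 kip and R_Z = 85 − 56.83 = 28.17 kip.
R_Y = 66.97 + 56.83 = 123.8 kip.

R_Y = 123.8 kip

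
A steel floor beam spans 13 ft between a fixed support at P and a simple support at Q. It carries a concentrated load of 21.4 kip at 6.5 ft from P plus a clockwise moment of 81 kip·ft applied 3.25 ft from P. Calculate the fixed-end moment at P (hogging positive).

Release the roller at Q. Primary structure: cantilever fixed at P.
Deflection at Q on the released cantilever, summing each load's contribution:
  point load 21.4 at a = 6.5: Pa²(3L − a)/(6EI) = 4897/EI
  clockwise couple 81 at a = 3.25: M₀a(2L − a)/(2EI) = 2994/EI
  δ_0 = 7892/EI
Tip deflection under a unit load at Q: L³/(3EI) = 732.3/EI.
The prop prevents deflection at Q: R_Q = δ_0/δ_{QQ} = 7892/732.3 = 10.78 kip.
Moment equilibrium about P: M_P = Σ(load moments about P) − R_Q·L = 220.1 − 10.78×13 = 80.01 kip·ft.

M_P = 80.01 kip·ft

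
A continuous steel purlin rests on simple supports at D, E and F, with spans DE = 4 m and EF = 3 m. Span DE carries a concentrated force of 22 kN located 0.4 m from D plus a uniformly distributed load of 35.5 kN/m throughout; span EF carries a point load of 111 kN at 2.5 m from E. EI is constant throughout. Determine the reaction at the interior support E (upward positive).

Take M_E as the redundant. Released structure: two simple spans DE and EF with a hinge at E.
End slopes at the hinge E, treating each span as simply supported:
  span DE: point load 22 at a = 0.4: Pab(L + a)/(6LEI) = 5.808/EI
  span DE: UDL 35.5: wL³/(24EI) = 94.67/EI
  span EF: point load 111 at a = 2.5: Pab(L + b)/(6LEI) = 26.98/EI
  relative rotation θ_0 = (100.5 + 26.98)/EI = 127.5/EI
A unit hogging moment at E produces rotation L₁/(3EI) + L₂/(3EI) = 2.333/EI.
Compatibility: M_E·(L₁+L₂)/(3EI) = θ_0, giving M_E = 54.62 kN·m (hogging).
Span DE, ΣM about D with M_E applied at E: R_E^{DE}·4 = 292.8 + 54.62, so R_E^{DE} = 86.86 kN and R_D = 164 − 86.86 = 77.14 kN.
Span EF, ΣM about F: R_E^{EF}·3 = 55.5 + 54.62, so R_E^{EF} = 36.71 kN and R_F = 111 − 36.71 = 74.29 kN.
R_E = 86.86 + 36.71 = 123.6 kN.

R_E = 123.6 kN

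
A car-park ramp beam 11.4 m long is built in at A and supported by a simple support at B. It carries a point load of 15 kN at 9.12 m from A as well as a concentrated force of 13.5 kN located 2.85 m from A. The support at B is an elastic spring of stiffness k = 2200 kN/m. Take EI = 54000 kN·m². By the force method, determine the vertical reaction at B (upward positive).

Release the roller at B. Primary structure: cantilever fixed at A.
Downward deflection at the released point B due to the loads:
  point load 15 at a = 9.12: Pa²(3L − a)/(6EI) = 5215/EI
  point load 13.5 at a = 2.85: Pa²(3L − a)/(6EI) = 572.9/EI
  δ_0 = 5788/EI
Flexibility coefficient — unit upward force at B: δ_{BB} = L³/(3EI) = 493.8/EI.
With EI = 54000 kN·m²: δ_0 = 0.10718 m and δ_{BB} = 0.009145 m/kN.
Compatibility — the spring shortens by R_B/k under the reaction it provides: δ_0 − R_B·δ_{BB} = R_B/k. With 1/k = 0.000455 m/kN, R_B = δ_0 / (δ_{BB} + 1/k) = 0.10718 / (0.009145 + 0.000455) = 11.17 kN.

R_B = 11.17 kN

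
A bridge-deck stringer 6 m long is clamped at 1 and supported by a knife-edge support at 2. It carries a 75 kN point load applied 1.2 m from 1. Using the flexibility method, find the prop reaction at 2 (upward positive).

Remove the prop at 2; the released (primary) structure is a cantilever built in at 1.
Downward deflection at the released point 2 due to the loads:
  point load 75 at a = 1.2: Pa²(3L − a)/(6EI) = 302.4/EI
Tip deflection under a unit load at 2: L³/(3EI) = 72/EI.
Compatibility at 2: δ_0 − R_2·δ_{22} = 0, so R_2 = 302.4/72 = 4.2 kN.

R_2 = 4.2 kN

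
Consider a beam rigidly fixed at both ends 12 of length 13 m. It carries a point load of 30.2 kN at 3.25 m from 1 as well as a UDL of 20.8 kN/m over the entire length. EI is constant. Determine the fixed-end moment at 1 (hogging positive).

M_1 = 348.1 kN·m

Take the two fixed-end moments M_1, M_2 as redundants; the released structure is the simple span 12.
End rotations of the released simple span under the applied load (×1/EI):
  at 1: point load 30.2 at a = 3.25: Pab(L + b)/(6LEI) = 279.1/EI
  at 2: point load 30.2 at a = 3.25: Pab(L + a)/(6LEI) = 199.4/EI
  at 1: UDL 20.8: wL³/(24EI) = 1904/EI
  at 2: UDL 20.8: wL³/(24EI) = 1904/EI
  θ_10 = 2183/EI,  θ_20 = 2103/EI
Flexibility coefficients: a unit moment at one end gives L/(3EI) there and L/(6EI) at the far end, so f₁₁ = f₂₂ = 4.333/EI and f₁₂ = f₂₁ = 2.167/EI.
Compatibility — zero rotation at each built-in end:
  4.333 M_1 + 2.167 M_2 = 2183
  2.167 M_1 + 4.333 M_2 = 2103
Solving the pair gives M_1 = 348.1 kN·m and M_2 = 311.3 kN·m (hogging).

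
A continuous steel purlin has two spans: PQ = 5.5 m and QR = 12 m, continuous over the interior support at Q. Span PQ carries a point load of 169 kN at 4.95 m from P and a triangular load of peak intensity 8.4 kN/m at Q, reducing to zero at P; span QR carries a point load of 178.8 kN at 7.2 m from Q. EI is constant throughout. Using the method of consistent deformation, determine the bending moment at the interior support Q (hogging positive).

M_Q = 277.5 kN·m

Release continuity at Q by inserting a hinge; the redundant is the internal moment M_Q. The primary structure is two simply-supported spans PQ and QR.
Discontinuity in slope at Q on the released structure — sum the simple-span end rotations:
  span PQ: point load 169 at a = 4.95: Pab(L + a)/(6LEI) = 145.7/EI
  span PQ: triangular load, peak 8.4: w₀L³/(45EI) = 31.06/EI
  span QR: point load 178.8 at a = 7.2: Pab(L + b)/(6LEI) = 1442/EI
  relative rotation θ_0 = (176.8 + 1442)/EI = 1619/EI
A unit hogging moment at Q produces rotation L₁/(3EI) + L₂/(3EI) = 5.833/EI.
Slope continuity at Q: θ_0 = M_Q·5.833/EI, so M_Q = 1619/5.833 = 277.5 kN·m (hogging).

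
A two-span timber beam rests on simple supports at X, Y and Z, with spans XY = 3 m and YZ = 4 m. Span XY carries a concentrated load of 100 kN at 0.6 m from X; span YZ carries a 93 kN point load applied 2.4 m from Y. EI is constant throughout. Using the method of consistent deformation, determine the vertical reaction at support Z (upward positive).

Insert a hinge at Y; M_Y is the redundant, and each span becomes simply supported.
End slopes at the hinge Y, treating each span as simply supported:
  span XY: point load 100 at a = 0.6: Pab(L + a)/(6LEI) = 28.8/EI
  span YZ: point load 93 at a = 2.4: Pab(L + b)/(6LEI) = 83.33/EI
  relative rotation θ_0 = (28.8 + 83.33)/EI = 112.1/EI
A unit hogging moment at Y produces rotation L₁/(3EI) + L₂/(3EI) = 2.333/EI.
Compatibility: M_Y·(L₁+L₂)/(3EI) = θ_0, giving M_Y = 48.05 kN·m (hogging).
Span YZ, ΣM about Z: R_Y^{YZ}·4 = 148.8 + 48.05, so R_Y^{YZ} = 49.21 kN and R_Z = 93 − 49.21 = 43.79 kN.

R_Z = 43.79 kN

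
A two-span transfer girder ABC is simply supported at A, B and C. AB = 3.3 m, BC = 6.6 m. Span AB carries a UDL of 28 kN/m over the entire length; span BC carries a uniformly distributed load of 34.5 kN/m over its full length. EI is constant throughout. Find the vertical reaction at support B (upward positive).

Take M_B as the redundant. Released structure: two simple spans AB and BC with a hinge at B.
Rotations at B on the released spans (each span's end-slope, ×1/EI):
  span AB: UDL 28: wL³/(24EI) = 41.93/EI
  span BC: UDL 34.5: wL³/(24EI) = 413.3/EI
  relative rotation θ_0 = (41.93 + 413.3)/EI = 455.2/EI
A unit hogging moment at B produces rotation L₁/(3EI) + L₂/(3EI) = 3.3/EI.
Slope continuity at B: θ_0 = M_B·3.3/EI, so M_B = 455.2/3.3 = 137.9 kN·m (hogging).
Span AB, ΣM about A with M_B applied at B: R_B^{AB}·3.3 = 152.5 + 137.9, so R_B^{AB} = 88 kN and R_A = 92.4 − 88 = 4.4 kN.
Span BC, ΣM about C: R_B^{BC}·6.6 = 751.4 + 137.9, so R_B^{BC} = 134.8 kN and R_C = 227.7 − 134.8 = 92.95 kN.
R_B = 88 + 134.8 = 222.8 kN.

R_B = 222.8 kN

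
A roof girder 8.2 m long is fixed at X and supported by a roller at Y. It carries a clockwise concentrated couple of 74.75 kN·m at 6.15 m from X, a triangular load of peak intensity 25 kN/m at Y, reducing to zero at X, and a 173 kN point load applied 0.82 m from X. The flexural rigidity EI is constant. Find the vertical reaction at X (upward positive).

Release the roller at Y. Primary structure: cantilever fixed at X.
Deflection at Y on the released cantilever, summing each load's contribution:
  clockwise couple 74.75 at a = 6.15: M₀a(2L − a)/(2EI) = 2356/EI
  triangular load, peak 25 at the free end: 11w₀L⁴/(120EI) = 10361/EI
  point load 173 at a = 0.82: Pa²(3L − a)/(6EI) = 461/EI
  δ_0 = 13178/EI
Tip deflection under a unit load at Y: L³/(3EI) = 183.8/EI.
The prop prevents deflection at Y: R_Y = δ_0/δ_{YY} = 13178/183.8 = 71.7 kN.
Vertical equilibrium: R_X = ΣP − R_Y = 275.5 − 71.7 = 203.8 kN.

R_X = 203.8 kN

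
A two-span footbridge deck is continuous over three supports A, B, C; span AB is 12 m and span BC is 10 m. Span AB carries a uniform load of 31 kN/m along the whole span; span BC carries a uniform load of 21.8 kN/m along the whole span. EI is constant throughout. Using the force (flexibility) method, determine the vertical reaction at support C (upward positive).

R_C = 66.18 kN

Take M_B as the redundant. Released structure: two simple spans AB and BC with a hinge at B.
Discontinuity in slope at B on the released structure — sum the simple-span end rotations:
  span AB: UDL 31: wL³/(24EI) = 2232/EI
  span BC: UDL 21.8: wL³/(24EI) = 908.3/EI
  relative rotation θ_0 = (2232 + 908.3)/EI = 3140/EI
A unit hogging moment at B produces rotation L₁/(3EI) + L₂/(3EI) = 7.333/EI.
Compatibility: M_B·(L₁+L₂)/(3EI) = θ_0, giving M_B = 428.2 kN·m (hogging).
Span BC, ΣM about C: R_B^{BC}·10 = 1090 + 428.2, so R_B^{BC} = 151.8 kN and R_C = 218 − 151.8 = 66.18 kN.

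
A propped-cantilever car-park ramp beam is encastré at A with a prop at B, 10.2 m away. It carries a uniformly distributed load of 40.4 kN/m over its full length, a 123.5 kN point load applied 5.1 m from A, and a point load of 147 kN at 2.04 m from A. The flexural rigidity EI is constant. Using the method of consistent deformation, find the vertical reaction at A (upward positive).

Remove the prop at B; the released (primary) structure is a cantilever built in at A.
Free-end deflection of the primary structure under the applied loading (downward +):
  UDL 40.4: wL⁴/(8EI) = 54663/EI
  point load 123.5 at a = 5.1: Pa²(3L − a)/(6EI) = 13652/EI
  point load 147 at a = 2.04: Pa²(3L − a)/(6EI) = 2912/EI
  δ_0 = 71227/EI
Flexibility coefficient — unit upward force at B: δ_{BB} = L³/(3EI) = 353.7/EI.
The prop prevents deflection at B: R_B = δ_0/δ_{BB} = 71227/353.7 = 201.4 kN.
Vertical equilibrium: R_A = ΣP − R_B = 682.6 − 201.4 = 481.2 kN.

R_A = 481.2 kN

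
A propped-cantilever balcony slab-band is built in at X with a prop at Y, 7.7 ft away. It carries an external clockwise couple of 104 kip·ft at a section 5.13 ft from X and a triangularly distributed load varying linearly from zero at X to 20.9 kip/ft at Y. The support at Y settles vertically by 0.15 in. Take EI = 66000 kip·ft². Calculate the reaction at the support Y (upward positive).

R_Y = 56.84 kip

Remove the prop at Y; the released (primary) structure is a cantilever built in at X.
Downward deflection at the released point Y due to the loads:
  clockwise couple 104 at a = 5.13: M₀a(2L − a)/(2EI) = 2740/EI
  triangular load, peak 20.9 at the free end: 11w₀L⁴/(120EI) = 6735/EI
  δ_0 = 9474/EI
Flexibility coefficient — unit upward force at Y: δ_{YY} = L³/(3EI) = 152.2/EI.
With EI = 66000 kip·ft²: δ_0 = 0.14355 ft and δ_{YY} = 0.002306 ft/kip.
Compatibility — the beam at Y must follow the support down by 0.0125 ft: δ_0 − R_Y·δ_{YY} = 0.0125, so R_Y = (0.14355 − 0.0125)/0.002306 = 56.84 kip.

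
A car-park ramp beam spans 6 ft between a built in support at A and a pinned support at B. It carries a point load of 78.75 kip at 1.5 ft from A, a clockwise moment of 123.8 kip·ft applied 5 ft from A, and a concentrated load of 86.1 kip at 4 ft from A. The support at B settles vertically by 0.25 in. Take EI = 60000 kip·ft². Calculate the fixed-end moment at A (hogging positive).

M_A = 201.5 kip·ft

Remove the prop at B; the released (primary) structure is a cantilever built in at A.
Free-end deflection of the primary structure under the applied loading (downward +):
  point load 78.75 at a = 1.5: Pa²(3L − a)/(6EI) = 487.3/EI
  clockwise couple 123.8 at a = 5: M₀a(2L − a)/(2EI) = 2166/EI
  point load 86.1 at a = 4: Pa²(3L − a)/(6EI) = 3214/EI
  δ_0 = 5868/EI
Flexibility coefficient — unit upward force at B: δ_{BB} = L³/(3EI) = 72/EI.
With EI = 60000 kip·ft²: δ_0 = 0.097803 ft and δ_{BB} = 0.0012 ft/kip.
Compatibility — the beam at B must follow the support down by 0.02083 ft: δ_0 − R_B·δ_{BB} = 0.02083, so R_B = (0.097803 − 0.02083)/0.0012 = 64.14 kip.
Moment equilibrium about A: M_A = Σ(load moments about A) − R_B·L = 586.3 − 64.14×6 = 201.5 kip·ft.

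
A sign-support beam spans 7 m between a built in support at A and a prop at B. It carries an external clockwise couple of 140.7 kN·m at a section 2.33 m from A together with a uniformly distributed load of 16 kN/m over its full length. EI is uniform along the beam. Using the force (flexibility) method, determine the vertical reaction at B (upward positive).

Choose R_B as the redundant. The primary structure is the cantilever fixed at A.
Deflection at B on the released cantilever, summing each load's contribution:
  clockwise couple 140.7 at a = 2.33: M₀a(2L − a)/(2EI) = 1913/EI
  UDL 16: wL⁴/(8EI) = 4802/EI
  δ_0 = 6715/EI
Tip deflection under a unit load at B: L³/(3EI) = 114.3/EI.
Compatibility at B: δ_0 − R_B·δ_{BB} = 0, so R_B = 6715/114.3 = 58.73 kN.

R_B = 58.73 kN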